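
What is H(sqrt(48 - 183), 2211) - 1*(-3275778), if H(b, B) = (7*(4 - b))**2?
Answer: 3269947 - 1176*I*sqrt(15) ≈ 3.2699e+6 - 4554.6*I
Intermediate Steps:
H(b, B) = (28 - 7*b)**2
H(sqrt(48 - 183), 2211) - 1*(-3275778) = 49*(-4 + sqrt(48 - 183))**2 - 1*(-3275778) = 49*(-4 + sqrt(-135))**2 + 3275778 = 49*(-4 + 3*I*sqrt(15))**2 + 3275778 = 3275778 + 49*(-4 + 3*I*sqrt(15))**2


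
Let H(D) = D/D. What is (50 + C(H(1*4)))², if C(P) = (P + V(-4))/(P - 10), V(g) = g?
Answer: 22801/9 ≈ 2533.4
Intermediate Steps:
H(D) = 1
C(P) = (-4 + P)/(-10 + P) (C(P) = (P - 4)/(P - 10) = (-4 + P)/(-10 + P))
(50 + C(H(1*4)))² = (50 + (-4 + 1)/(-10 + 1))² = (50 - 3/(-9))² = (50 - ⅑*(-3))² = (50 + ⅓)² = (151/3)² = 22801/9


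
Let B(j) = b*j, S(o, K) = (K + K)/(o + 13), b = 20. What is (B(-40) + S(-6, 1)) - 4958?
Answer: -40304/7 ≈ -5757.7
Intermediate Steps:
S(o, K) = 2*K/(13 + o) (S(o, K) = (2*K)/(13 + o) = 2*K/(13 + o))
B(j) = 20*j
(B(-40) + S(-6, 1)) - 4958 = (20*(-40) + 2*1/(13 - 6)) - 4958 = (-800 + 2*1/7) - 4958 = (-800 + 2*1*(⅐)) - 4958 = (-800 + 2/7) - 4958 = -5598/7 - 4958 = -40304/7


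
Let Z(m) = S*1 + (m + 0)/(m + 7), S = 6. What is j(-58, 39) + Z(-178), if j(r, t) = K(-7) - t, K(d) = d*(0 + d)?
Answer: 2914/171 ≈ 17.041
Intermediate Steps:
K(d) = d**2 (K(d) = d*d = d**2)
j(r, t) = 49 - t (j(r, t) = (-7)**2 - t = 49 - t)
Z(m) = 6 + m/(7 + m) (Z(m) = 6*1 + (m + 0)/(m + 7) = 6 + m/(7 + m))
j(-58, 39) + Z(-178) = (49 - 1*39) + 7*(6 - 178)/(7 - 178) = (49 - 39) + 7*(-172)/(-171) = 10 + 7*(-1/171)*(-172) = 10 + 1204/171 = 2914/171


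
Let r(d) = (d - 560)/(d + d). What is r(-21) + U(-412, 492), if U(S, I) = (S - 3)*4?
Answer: -9877/6 ≈ -1646.2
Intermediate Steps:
U(S, I) = -12 + 4*S (U(S, I) = (-3 + S)*4 = -12 + 4*S)
r(d) = (-560 + d)/(2*d) (r(d) = (-560 + d)/((2*d)) = (-560 + d)*(1/(2*d)) = (-560 + d)/(2*d))
r(-21) + U(-412, 492) = (½)*(-560 - 21)/(-21) + (-12 + 4*(-412)) = (½)*(-1/21)*(-581) + (-12 - 1648) = 83/6 - 1660 = -9877/6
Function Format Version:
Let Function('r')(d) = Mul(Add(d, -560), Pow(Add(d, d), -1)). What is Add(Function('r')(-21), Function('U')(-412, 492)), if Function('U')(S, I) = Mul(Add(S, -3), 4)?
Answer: Rational(-9877, 6) ≈ -1646.2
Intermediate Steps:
Function('U')(S, I) = Add(-12, Mul(4, S)) (Function('U')(S, I) = Mul(Add(-3, S), 4) = Add(-12, Mul(4, S)))
Function('r')(d) = Mul(Rational(1, 2), Pow(d, -1), Add(-560, d)) (Function('r')(d) = Mul(Add(-560, d), Pow(Mul(2, d), -1)) = Mul(Add(-560, d), Mul(Rational(1, 2), Pow(d, -1))) = Mul(Rational(1, 2), Pow(d, -1), Add(-560, d)))
Add(Function('r')(-21), Function('U')(-412, 492)) = Add(Mul(Rational(1, 2), Pow(-21, -1), Add(-560, -21)), Add(-12, Mul(4, -412))) = Add(Mul(Rational(1, 2), Rational(-1, 21), -581), Add(-12, -1648)) = Add(Rational(83, 6), -1660) = Rational(-9877, 6)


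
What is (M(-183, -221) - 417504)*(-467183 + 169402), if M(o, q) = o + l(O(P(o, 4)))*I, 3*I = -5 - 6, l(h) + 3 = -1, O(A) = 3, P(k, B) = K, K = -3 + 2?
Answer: 373124655277/3 ≈ 1.2437e+11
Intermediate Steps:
K = -1
P(k, B) = -1
l(h) = -4 (l(h) = -3 - 1 = -4)
I = -11/3 (I = (-5 - 6)/3 = (⅓)*(-11) = -11/3 ≈ -3.6667)
M(o, q) = 44/3 + o (M(o, q) = o - 4*(-11/3) = o + 44/3 = 44/3 + o)
(M(-183, -221) - 417504)*(-467183 + 169402) = ((44/3 - 183) - 417504)*(-467183 + 169402) = (-505/3 - 417504)*(-297781) = -1253017/3*(-297781) = 373124655277/3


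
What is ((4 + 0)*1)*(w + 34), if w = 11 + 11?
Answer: 224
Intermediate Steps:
w = 22
((4 + 0)*1)*(w + 34) = ((4 + 0)*1)*(22 + 34) = (4*1)*56 = 4*56 = 224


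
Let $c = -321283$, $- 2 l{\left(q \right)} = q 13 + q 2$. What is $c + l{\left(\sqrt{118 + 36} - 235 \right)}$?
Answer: $- \frac{639041}{2} - \frac{15 \sqrt{154}}{2} \approx -3.1961 \cdot 10^{5}$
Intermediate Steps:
$l{\left(q \right)} = - \frac{15 q}{2}$ ($l{\left(q \right)} = - \frac{q 13 + q 2}{2} = - \frac{13 q + 2 q}{2} = - \frac{15 q}{2}$)
$c + l{\left(\sqrt{118 + 36} - 235 \right)} = -321283 - \frac{15 \left(\sqrt{118 + 36} - 235\right)}{2} = -321283 - \frac{15 \left(\sqrt{154} - 235\right)}{2} = -321283 - \frac{15 \left(-235 + \sqrt{154}\right)}{2} = -321283 + \left(\frac{3525}{2} - \frac{15 \sqrt{154}}{2}\right) = - \frac{639041}{2} - \frac{15 \sqrt{154}}{2}$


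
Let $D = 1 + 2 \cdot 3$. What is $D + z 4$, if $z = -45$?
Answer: $-173$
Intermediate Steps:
$D = 7$ ($D = 1 + 6 = 7$)
$D + z 4 = 7 - 180 = -173$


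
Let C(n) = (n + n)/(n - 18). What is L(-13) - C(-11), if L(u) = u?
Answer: -399/29 ≈ -13.759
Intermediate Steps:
C(n) = 2*n/(-18 + n) (C(n) = (2*n)/(-18 + n) = 2*n/(-18 + n))
L(-13) - C(-11) = -13 - 2*(-11)/(-18 - 11) = -13 - 2*(-11)/(-29) = -13 - 2*(-11)*(-1)/29 = -13 - 1*22/29 = -13 - 22/29 = -399/29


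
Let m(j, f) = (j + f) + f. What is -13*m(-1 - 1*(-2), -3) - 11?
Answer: 54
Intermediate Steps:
m(j, f) = j + 2*f (m(j, f) = (f + j) + f = j + 2*f)
-13*m(-1 - 1*(-2), -3) - 11 = -13*((-1 - 1*(-2)) + 2*(-3)) - 11 = -13*((-1 + 2) - 6) - 11 = -13*(1 - 6) - 11 = -13*(-5) - 11 = 65 - 11 = 54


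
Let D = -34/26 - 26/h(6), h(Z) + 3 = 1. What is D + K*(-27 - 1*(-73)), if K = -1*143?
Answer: -85362/13 ≈ -6566.3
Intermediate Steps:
h(Z) = -2 (h(Z) = -3 + 1 = -2)
K = -143
D = 152/13 (D = -34/26 - 26/(-2) = -34*1/26 - 26*(-½) = -17/13 + 13 = 152/13 ≈ 11.692)
D + K*(-27 - 1*(-73)) = 152/13 - 143*(-27 - 1*(-73)) = 152/13 - 143*(-27 + 73) = 152/13 - 143*46 = 152/13 - 6578 = -85362/13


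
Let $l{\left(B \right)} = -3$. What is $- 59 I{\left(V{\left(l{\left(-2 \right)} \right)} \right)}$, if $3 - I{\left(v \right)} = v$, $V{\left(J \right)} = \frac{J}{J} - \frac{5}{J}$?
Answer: $- \frac{59}{3} \approx -19.667$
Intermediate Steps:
$V{\left(J \right)} = 1 - \frac{5}{J}$
$I{\left(v \right)} = 3 - v$
$- 59 I{\left(V{\left(l{\left(-2 \right)} \right)} \right)} = - 59 \left(3 - \frac{-5 - 3}{-3}\right) = - 59 \left(3 - \left(- \frac{1}{3}\right) \left(-8\right)\right) = - 59 \left(3 - \frac{8}{3}\right) = \left(-59\right) \frac{1}{3} = - \frac{59}{3}$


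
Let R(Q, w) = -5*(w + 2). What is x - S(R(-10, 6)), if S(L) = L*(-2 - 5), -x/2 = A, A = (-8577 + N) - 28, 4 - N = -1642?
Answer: 13638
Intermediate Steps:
N = 1646 (N = 4 - 1*(-1642) = 4 + 1642 = 1646)
R(Q, w) = -10 - 5*w (R(Q, w) = -5*(2 + w) = -10 - 5*w)
A = -6959 (A = (-8577 + 1646) - 28 = -6931 - 28 = -6959)
x = 13918 (x = -2*(-6959) = 13918)
S(L) = -7*L (S(L) = L*(-7) = -7*L)
x - S(R(-10, 6)) = 13918 - (-7)*(-10 - 5*6) = 13918 - (-7)*(-10 - 30) = 13918 - (-7)*(-40) = 13918 - 1*280 = 13918 - 280 = 13638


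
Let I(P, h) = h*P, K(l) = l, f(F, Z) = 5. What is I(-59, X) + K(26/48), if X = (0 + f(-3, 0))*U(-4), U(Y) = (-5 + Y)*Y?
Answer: -254867/24 ≈ -10619.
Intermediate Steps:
U(Y) = Y*(-5 + Y)
X = 180 (X = (0 + 5)*(-4*(-5 - 4)) = 5*(-4*(-9)) = 5*36 = 180)
I(P, h) = P*h
I(-59, X) + K(26/48) = -59*180 + 26/48 = -10620 + 26*(1/48) = -10620 + 13/24 = -254867/24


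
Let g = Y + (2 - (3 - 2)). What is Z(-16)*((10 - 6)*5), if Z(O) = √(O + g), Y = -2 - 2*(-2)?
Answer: 20*I*√13 ≈ 72.111*I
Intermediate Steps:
Y = 2 (Y = -2 + 4 = 2)
g = 3 (g = 2 + (2 - (3 - 2)) = 2 + (2 - 1*1) = 2 + (2 - 1) = 2 + 1 = 3)
Z(O) = √(3 + O) (Z(O) = √(O + 3) = √(3 + O))
Z(-16)*((10 - 6)*5) = √(3 - 16)*((10 - 6)*5) = √(-13)*(4*5) = (I*√13)*20 = 20*I*√13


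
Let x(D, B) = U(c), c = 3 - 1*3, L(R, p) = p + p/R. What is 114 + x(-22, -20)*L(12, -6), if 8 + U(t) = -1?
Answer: 345/2 ≈ 172.50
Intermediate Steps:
c = 0 (c = 3 - 3 = 0)
U(t) = -9 (U(t) = -8 - 1 = -9)
x(D, B) = -9
114 + x(-22, -20)*L(12, -6) = 114 - 9*(-6 - 6/12) = 114 - 9*(-6 - 6*1/12) = 114 - 9*(-6 - ½) = 114 - 9*(-13/2) = 114 + 117/2 = 345/2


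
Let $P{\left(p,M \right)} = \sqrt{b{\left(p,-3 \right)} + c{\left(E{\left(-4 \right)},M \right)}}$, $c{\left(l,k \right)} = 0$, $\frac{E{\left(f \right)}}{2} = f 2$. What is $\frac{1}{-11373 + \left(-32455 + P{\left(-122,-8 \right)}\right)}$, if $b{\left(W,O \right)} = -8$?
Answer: $- \frac{10957}{480223398} - \frac{i \sqrt{2}}{960446796} \approx -2.2816 \cdot 10^{-5} - 1.4725 \cdot 10^{-9} i$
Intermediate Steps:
$E{\left(f \right)} = 4 f$ ($E{\left(f \right)} = 2 f 2 = 2 \cdot 2 f = 4 f$)
$P{\left(p,M \right)} = 2 i \sqrt{2}$ ($P{\left(p,M \right)} = \sqrt{-8 + 0} = \sqrt{-8} = 2 i \sqrt{2}$)
$\frac{1}{-11373 + \left(-32455 + P{\left(-122,-8 \right)}\right)} = \frac{1}{-11373 - \left(32455 - 2 i \sqrt{2}\right)} = \frac{1}{-43828 + 2 i \sqrt{2}}$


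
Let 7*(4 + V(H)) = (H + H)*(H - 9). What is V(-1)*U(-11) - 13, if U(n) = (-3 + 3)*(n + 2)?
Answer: -13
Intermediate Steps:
V(H) = -4 + 2*H*(-9 + H)/7 (V(H) = -4 + ((H + H)*(H - 9))/7 = -4 + ((2*H)*(-9 + H))/7 = -4 + (2*H*(-9 + H))/7 = -4 + 2*H*(-9 + H)/7)
U(n) = 0 (U(n) = 0*(2 + n) = 0)
V(-1)*U(-11) - 13 = (-4 - 18/7*(-1) + (2/7)*(-1)**2)*0 - 13 = (-4 + 18/7 + (2/7)*1)*0 - 13 = (-4 + 18/7 + 2/7)*0 - 13 = -8/7*0 - 13 = 0 - 13 = -13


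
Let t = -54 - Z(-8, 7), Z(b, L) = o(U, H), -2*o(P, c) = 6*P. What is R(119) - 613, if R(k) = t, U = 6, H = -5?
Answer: -649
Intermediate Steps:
o(P, c) = -3*P
Z(b, L) = -18 (Z(b, L) = -3*6 = -18)
t = -36 (t = -54 - 1*(-18) = -54 + 18 = -36)
R(k) = -36
R(119) - 613 = -36 - 613 = -649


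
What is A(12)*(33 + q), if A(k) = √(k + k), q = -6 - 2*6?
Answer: 30*√6 ≈ 73.485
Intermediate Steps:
q = -18 (q = -6 - 12 = -18)
A(k) = √2*√k (A(k) = √(2*k) = √2*√k)
A(12)*(33 + q) = (√2*√12)*(33 - 18) = (√2*(2*√3))*15 = (2*√6)*15 = 30*√6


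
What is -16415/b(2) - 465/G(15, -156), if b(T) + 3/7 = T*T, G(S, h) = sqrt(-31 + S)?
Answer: -22981/5 + 465*I/4 ≈ -4596.2 + 116.25*I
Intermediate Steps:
b(T) = -3/7 + T**2 (b(T) = -3/7 + T*T = -3/7 + T**2)
-16415/b(2) - 465/G(15, -156) = -16415/(-3/7 + 2**2) - 465/sqrt(-31 + 15) = -16415/(-3/7 + 4) - 465*(-I/4) = -16415/25/7 - 465*(-I/4) = -16415*7/25 - (-465)*I/4 = -22981/5 + 465*I/4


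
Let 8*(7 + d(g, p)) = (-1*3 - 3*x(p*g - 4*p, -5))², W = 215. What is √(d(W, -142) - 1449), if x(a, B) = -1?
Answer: 4*I*√91 ≈ 38.158*I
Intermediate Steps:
d(g, p) = -7 (d(g, p) = -7 + (-1*3 - 3*(-1))²/8 = -7 + (-3 + 3)²/8 = -7 + (⅛)*0² = -7 + (⅛)*0 = -7 + 0 = -7)
√(d(W, -142) - 1449) = √(-7 - 1449) = √(-1456) = 4*I*√91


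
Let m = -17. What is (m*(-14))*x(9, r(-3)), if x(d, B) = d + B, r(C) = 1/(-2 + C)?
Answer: 10472/5 ≈ 2094.4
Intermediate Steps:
x(d, B) = B + d
(m*(-14))*x(9, r(-3)) = (-17*(-14))*(1/(-2 - 3) + 9) = 238*(1/(-5) + 9) = 238*(-⅕ + 9) = 238*(44/5) = 10472/5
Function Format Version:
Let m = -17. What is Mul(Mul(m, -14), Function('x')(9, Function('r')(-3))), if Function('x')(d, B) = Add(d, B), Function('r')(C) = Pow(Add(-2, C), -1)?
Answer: Rational(10472, 5) ≈ 2094.4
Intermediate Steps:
Function('x')(d, B) = Add(B, d)
Mul(Mul(m, -14), Function('x')(9, Function('r')(-3))) = Mul(Mul(-17, -14), Add(Pow(Add(-2, -3), -1), 9)) = Mul(238, Add(Pow(-5, -1), 9)) = Mul(238, Add(Rational(-1, 5), 9)) = Mul(238, Rational(44, 5)) = Rational(10472, 5)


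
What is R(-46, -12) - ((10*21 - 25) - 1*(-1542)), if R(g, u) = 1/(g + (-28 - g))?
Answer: -48357/28 ≈ -1727.0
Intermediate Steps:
R(g, u) = -1/28 (R(g, u) = 1/(-28) = -1/28)
R(-46, -12) - ((10*21 - 25) - 1*(-1542)) = -1/28 - ((10*21 - 25) - 1*(-1542)) = -1/28 - ((210 - 25) + 1542) = -1/28 - (185 + 1542) = -1/28 - 1*1727 = -1/28 - 1727 = -48357/28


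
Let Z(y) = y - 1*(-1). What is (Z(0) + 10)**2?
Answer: 121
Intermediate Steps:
Z(y) = 1 + y (Z(y) = y + 1 = 1 + y)
(Z(0) + 10)**2 = ((1 + 0) + 10)**2 = (1 + 10)**2 = 11**2 = 121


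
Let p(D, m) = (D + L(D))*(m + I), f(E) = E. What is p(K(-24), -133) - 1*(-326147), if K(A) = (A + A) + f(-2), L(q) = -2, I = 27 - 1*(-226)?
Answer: 319907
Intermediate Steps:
I = 253 (I = 27 + 226 = 253)
K(A) = -2 + 2*A (K(A) = (A + A) - 2 = 2*A - 2 = -2 + 2*A)
p(D, m) = (-2 + D)*(253 + m) (p(D, m) = (D - 2)*(m + 253) = (-2 + D)*(253 + m))
p(K(-24), -133) - 1*(-326147) = (-506 - 2*(-133) + 253*(-2 + 2*(-24)) + (-2 + 2*(-24))*(-133)) - 1*(-326147) = (-506 + 266 + 253*(-2 - 48) + (-2 - 48)*(-133)) + 326147 = (-506 + 266 + 253*(-50) - 50*(-133)) + 326147 = (-506 + 266 - 12650 + 6650) + 326147 = -6240 + 326147 = 319907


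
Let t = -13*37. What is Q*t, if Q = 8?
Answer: -3848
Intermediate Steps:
t = -481
Q*t = 8*(-481) = -3848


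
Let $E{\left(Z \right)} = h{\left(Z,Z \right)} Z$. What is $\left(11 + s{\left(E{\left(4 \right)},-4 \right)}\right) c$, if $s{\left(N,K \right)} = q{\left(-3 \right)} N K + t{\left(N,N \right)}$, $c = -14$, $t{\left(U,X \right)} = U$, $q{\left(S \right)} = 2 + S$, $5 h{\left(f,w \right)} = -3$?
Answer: $14$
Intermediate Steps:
$h{\left(f,w \right)} = - \frac{3}{5}$ ($h{\left(f,w \right)} = \frac{1}{5} \left(-3\right) = - \frac{3}{5}$)
$E{\left(Z \right)} = - \frac{3 Z}{5}$
$s{\left(N,K \right)} = N - K N$ ($s{\left(N,K \right)} = \left(2 - 3\right) N K + N = - N K + N = - K N + N = N - K N$)
$\left(11 + s{\left(E{\left(4 \right)},-4 \right)}\right) c = \left(11 + \left(- \frac{3}{5}\right) 4 \left(1 - -4\right)\right) \left(-14\right) = \left(11 - \frac{12 \left(1 + 4\right)}{5}\right) \left(-14\right) = \left(11 - 12\right) \left(-14\right) = \left(-1\right) \left(-14\right) = 14$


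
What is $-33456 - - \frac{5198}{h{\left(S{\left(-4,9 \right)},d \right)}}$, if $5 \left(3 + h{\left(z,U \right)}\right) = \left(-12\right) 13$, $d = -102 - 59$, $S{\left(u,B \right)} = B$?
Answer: $- \frac{5746966}{171} \approx -33608.0$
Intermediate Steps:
$d = -161$ ($d = -102 - 59 = -161$)
$h{\left(z,U \right)} = - \frac{171}{5}$ ($h{\left(z,U \right)} = -3 + \frac{\left(-12\right) 13}{5} = -3 + \frac{1}{5} \left(-156\right) = -3 - \frac{156}{5} = - \frac{171}{5}$)
$-33456 - - \frac{5198}{h{\left(S{\left(-4,9 \right)},d \right)}} = -33456 - - \frac{5198}{- \frac{171}{5}} = -33456 - \left(-5198\right) \left(- \frac{5}{171}\right) = -33456 - \frac{25990}{171} = - \frac{5746966}{171}$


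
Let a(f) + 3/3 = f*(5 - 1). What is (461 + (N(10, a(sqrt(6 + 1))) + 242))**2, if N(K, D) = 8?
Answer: 505521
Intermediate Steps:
a(f) = -1 + 4*f (a(f) = -1 + f*(5 - 1) = -1 + f*4 = -1 + 4*f)
(461 + (N(10, a(sqrt(6 + 1))) + 242))**2 = (461 + (8 + 242))**2 = (461 + 250)**2 = 711**2 = 505521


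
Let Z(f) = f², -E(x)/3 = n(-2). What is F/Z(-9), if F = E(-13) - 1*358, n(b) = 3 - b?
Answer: -373/81 ≈ -4.6049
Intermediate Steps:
E(x) = -15 (E(x) = -3*(3 - 1*(-2)) = -3*(3 + 2) = -3*5 = -15)
F = -373 (F = -15 - 1*358 = -15 - 358 = -373)
F/Z(-9) = -373/((-9)²) = -373/81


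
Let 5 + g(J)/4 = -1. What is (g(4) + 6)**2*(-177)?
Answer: -57348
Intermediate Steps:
g(J) = -24 (g(J) = -20 + 4*(-1) = -20 - 4 = -24)
(g(4) + 6)**2*(-177) = (-24 + 6)**2*(-177) = (-18)**2*(-177) = 324*(-177) = -57348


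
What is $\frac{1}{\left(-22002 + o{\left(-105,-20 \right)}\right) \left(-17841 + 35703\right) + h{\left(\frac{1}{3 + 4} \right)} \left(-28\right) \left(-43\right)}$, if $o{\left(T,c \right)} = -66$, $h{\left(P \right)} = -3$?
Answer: $- \frac{1}{394182228} \approx -2.5369 \cdot 10^{-9}$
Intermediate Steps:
$\frac{1}{\left(-22002 + o{\left(-105,-20 \right)}\right) \left(-17841 + 35703\right) + h{\left(\frac{1}{3 + 4} \right)} \left(-28\right) \left(-43\right)} = \frac{1}{\left(-22002 - 66\right) \left(-17841 + 35703\right) + \left(-3\right) \left(-28\right) \left(-43\right)} = \frac{1}{\left(-22068\right) 17862 + 84 \left(-43\right)} = \frac{1}{-394178616 - 3612} = \frac{1}{-394182228} = - \frac{1}{394182228}$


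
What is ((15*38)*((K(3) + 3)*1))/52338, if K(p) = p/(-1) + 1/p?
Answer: 95/26169 ≈ 0.0036303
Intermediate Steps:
K(p) = 1/p - p (K(p) = p*(-1) + 1/p = -p + 1/p = 1/p - p)
((15*38)*((K(3) + 3)*1))/52338 = ((15*38)*(((1/3 - 1*3) + 3)*1))/52338 = (570*(((⅓ - 3) + 3)*1))*(1/52338) = (570*((-8/3 + 3)*1))*(1/52338) = (570*((⅓)*1))*(1/52338) = (570*(⅓))*(1/52338) = 190*(1/52338) = 95/26169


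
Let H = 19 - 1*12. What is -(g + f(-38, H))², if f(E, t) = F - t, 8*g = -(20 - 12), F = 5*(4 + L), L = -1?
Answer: -49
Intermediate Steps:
F = 15 (F = 5*(4 - 1) = 5*3 = 15)
H = 7 (H = 19 - 12 = 7)
g = -1 (g = (-(20 - 12))/8 = (-1*8)/8 = (⅛)*(-8) = -1)
f(E, t) = 15 - t
-(g + f(-38, H))² = -(-1 + (15 - 1*7))² = -(-1 + (15 - 7))² = -(-1 + 8)² = -1*7² = -1*49 = -49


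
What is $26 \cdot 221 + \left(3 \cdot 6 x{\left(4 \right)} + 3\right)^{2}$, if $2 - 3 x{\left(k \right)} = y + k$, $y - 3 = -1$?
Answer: $6187$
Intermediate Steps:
$y = 2$ ($y = 3 - 1 = 2$)
$x{\left(k \right)} = - \frac{k}{3}$ ($x{\left(k \right)} = \frac{2}{3} - \frac{2 + k}{3} = \frac{2}{3} - \left(\frac{2}{3} + \frac{k}{3}\right) = - \frac{k}{3}$)
$26 \cdot 221 + \left(3 \cdot 6 x{\left(4 \right)} + 3\right)^{2} = 26 \cdot 221 + \left(3 \cdot 6 \left(\left(- \frac{1}{3}\right) 4\right) + 3\right)^{2} = 5746 + \left(18 \left(- \frac{4}{3}\right) + 3\right)^{2} = 5746 + \left(-24 + 3\right)^{2} = 5746 + \left(-21\right)^{2} = 5746 + 441 = 6187$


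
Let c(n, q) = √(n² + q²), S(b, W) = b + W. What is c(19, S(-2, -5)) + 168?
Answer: 168 + √410 ≈ 188.25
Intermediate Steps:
S(b, W) = W + b
c(19, S(-2, -5)) + 168 = √(19² + (-5 - 2)²) + 168 = √(361 + (-7)²) + 168 = √(361 + 49) + 168 = √410 + 168 = 168 + √410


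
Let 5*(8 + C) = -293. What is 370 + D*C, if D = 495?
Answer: -32597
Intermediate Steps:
C = -333/5 (C = -8 + (⅕)*(-293) = -8 - 293/5 = -333/5 ≈ -66.600)
370 + D*C = 370 + 495*(-333/5) = 370 - 32967 = -32597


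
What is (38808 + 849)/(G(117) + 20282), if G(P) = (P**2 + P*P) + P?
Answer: 39657/47777 ≈ 0.83004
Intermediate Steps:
G(P) = P + 2*P**2 (G(P) = (P**2 + P**2) + P = 2*P**2 + P = P + 2*P**2)
(38808 + 849)/(G(117) + 20282) = (38808 + 849)/(117*(1 + 2*117) + 20282) = 39657/(117*(1 + 234) + 20282) = 39657/(117*235 + 20282) = 39657/(27495 + 20282) = 39657/47777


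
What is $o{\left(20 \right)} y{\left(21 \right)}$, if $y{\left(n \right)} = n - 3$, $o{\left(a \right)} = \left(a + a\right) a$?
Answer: $14400$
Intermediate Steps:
$o{\left(a \right)} = 2 a^{2}$ ($o{\left(a \right)} = 2 a a = 2 a^{2}$)
$y{\left(n \right)} = -3 + n$
$o{\left(20 \right)} y{\left(21 \right)} = 2 \cdot 20^{2} \left(-3 + 21\right) = 2 \cdot 400 \cdot 18 = 800 \cdot 18 = 14400$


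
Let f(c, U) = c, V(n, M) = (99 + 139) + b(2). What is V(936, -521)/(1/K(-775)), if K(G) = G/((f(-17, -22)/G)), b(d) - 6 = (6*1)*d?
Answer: -153760000/17 ≈ -9.0447e+6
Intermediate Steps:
b(d) = 6 + 6*d (b(d) = 6 + (6*1)*d = 6 + 6*d)
V(n, M) = 256 (V(n, M) = (99 + 139) + (6 + 6*2) = 238 + (6 + 12) = 238 + 18 = 256)
K(G) = -G²/17 (K(G) = G/((-17/G)) = G*(-G/17) = -G²/17)
V(936, -521)/(1/K(-775)) = 256/(1/(-1/17*(-775)²)) = 256/(1/(-1/17*600625)) = 256/(1/(-600625/17)) = 256/(-17/600625) = 256*(-600625/17) = -153760000/17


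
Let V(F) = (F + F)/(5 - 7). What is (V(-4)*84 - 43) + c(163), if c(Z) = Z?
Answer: 456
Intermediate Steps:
V(F) = -F (V(F) = (2*F)/(-2) = (2*F)*(-½) = -F)
(V(-4)*84 - 43) + c(163) = (-1*(-4)*84 - 43) + 163 = (4*84 - 43) + 163 = (336 - 43) + 163 = 293 + 163 = 456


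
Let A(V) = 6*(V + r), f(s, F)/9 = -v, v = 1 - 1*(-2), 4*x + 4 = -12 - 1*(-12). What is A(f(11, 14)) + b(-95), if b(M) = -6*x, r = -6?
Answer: -192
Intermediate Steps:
x = -1 (x = -1 + (-12 - 1*(-12))/4 = -1 + (-12 + 12)/4 = -1 + (¼)*0 = -1 + 0 = -1)
v = 3 (v = 1 + 2 = 3)
b(M) = 6 (b(M) = -6*(-1) = 6)
f(s, F) = -27 (f(s, F) = 9*(-1*3) = 9*(-3) = -27)
A(V) = -36 + 6*V (A(V) = 6*(V - 6) = 6*(-6 + V) = -36 + 6*V)
A(f(11, 14)) + b(-95) = (-36 + 6*(-27)) + 6 = (-36 - 162) + 6 = -198 + 6 = -192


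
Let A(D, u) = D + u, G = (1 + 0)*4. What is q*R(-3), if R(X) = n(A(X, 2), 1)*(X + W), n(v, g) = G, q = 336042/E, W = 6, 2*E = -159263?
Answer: -8065008/159263 ≈ -50.640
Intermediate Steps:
E = -159263/2 (E = (½)*(-159263) = -159263/2 ≈ -79632.)
G = 4 (G = 1*4 = 4)
q = -672084/159263 (q = 336042/(-159263/2) = 336042*(-2/159263) = -672084/159263 ≈ -4.2200)
n(v, g) = 4
R(X) = 24 + 4*X (R(X) = 4*(X + 6) = 4*(6 + X) = 24 + 4*X)
q*R(-3) = -672084*(24 + 4*(-3))/159263 = -672084*(24 - 12)/159263 = -672084/159263*12 = -8065008/159263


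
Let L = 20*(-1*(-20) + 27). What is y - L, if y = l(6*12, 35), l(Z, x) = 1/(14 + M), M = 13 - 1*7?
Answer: -18799/20 ≈ -939.95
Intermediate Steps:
M = 6 (M = 13 - 7 = 6)
l(Z, x) = 1/20 (l(Z, x) = 1/(14 + 6) = 1/20)
y = 1/20 ≈ 0.050000
L = 940 (L = 20*(20 + 27) = 20*47 = 940)
y - L = 1/20 - 1*940 = 1/20 - 940 = -18799/20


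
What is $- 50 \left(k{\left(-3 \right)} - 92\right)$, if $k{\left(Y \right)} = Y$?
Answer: $4750$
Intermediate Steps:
$- 50 \left(k{\left(-3 \right)} - 92\right) = - 50 \left(-3 - 92\right) = \left(-50\right) \left(-95\right) = 4750$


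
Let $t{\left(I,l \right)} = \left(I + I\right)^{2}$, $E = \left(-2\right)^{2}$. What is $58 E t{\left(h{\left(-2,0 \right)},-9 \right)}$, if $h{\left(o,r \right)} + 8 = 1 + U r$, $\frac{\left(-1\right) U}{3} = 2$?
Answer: $45472$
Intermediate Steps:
$U = -6$ ($U = \left(-3\right) 2 = -6$)
$E = 4$
$h{\left(o,r \right)} = -7 - 6 r$ ($h{\left(o,r \right)} = -8 - \left(-1 + 6 r\right) = -7 - 6 r$)
$t{\left(I,l \right)} = 4 I^{2}$ ($t{\left(I,l \right)} = \left(2 I\right)^{2} = 4 I^{2}$)
$58 E t{\left(h{\left(-2,0 \right)},-9 \right)} = 58 \cdot 4 \cdot 4 \left(-7 - 0\right)^{2} = 232 \cdot 4 \left(-7 + 0\right)^{2} = 232 \cdot 4 \left(-7\right)^{2} = 232 \cdot 4 \cdot 49 = 232 \cdot 196 = 45472$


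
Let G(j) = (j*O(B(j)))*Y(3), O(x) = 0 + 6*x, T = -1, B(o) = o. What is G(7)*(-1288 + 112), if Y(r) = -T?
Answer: -345744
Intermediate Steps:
O(x) = 6*x
Y(r) = 1 (Y(r) = -1*(-1) = 1)
G(j) = 6*j² (G(j) = (j*(6*j))*1 = (6*j²)*1 = 6*j²)
G(7)*(-1288 + 112) = (6*7²)*(-1288 + 112) = (6*49)*(-1176) = 294*(-1176) = -345744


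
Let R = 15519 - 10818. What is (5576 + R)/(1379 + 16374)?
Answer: 10277/17753 ≈ 0.57889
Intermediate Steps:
R = 4701
(5576 + R)/(1379 + 16374) = (5576 + 4701)/(1379 + 16374) = 10277/17753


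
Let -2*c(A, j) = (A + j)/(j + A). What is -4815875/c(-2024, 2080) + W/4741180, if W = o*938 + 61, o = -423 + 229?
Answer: 45665860283089/4741180 ≈ 9.6317e+6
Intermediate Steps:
o = -194
c(A, j) = -½ (c(A, j) = -(A + j)/(2*(j + A)) = -(A + j)/(2*(A + j)) = -½*1 = -½)
W = -181911 (W = -194*938 + 61 = -181972 + 61 = -181911)
-4815875/c(-2024, 2080) + W/4741180 = -4815875/(-½) - 181911/4741180 = -4815875*(-2) - 181911*1/4741180 = 9631750 - 181911/4741180 = 45665860283089/4741180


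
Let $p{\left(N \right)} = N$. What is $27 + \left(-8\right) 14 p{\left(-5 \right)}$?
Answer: $587$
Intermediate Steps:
$27 + \left(-8\right) 14 p{\left(-5 \right)} = 27 + \left(-8\right) 14 \left(-5\right) = 27 - -560 = 27 + 560 = 587$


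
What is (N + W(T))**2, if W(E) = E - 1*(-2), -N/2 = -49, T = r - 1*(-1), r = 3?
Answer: 10816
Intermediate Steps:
T = 4 (T = 3 - 1*(-1) = 3 + 1 = 4)
N = 98 (N = -2*(-49) = 98)
W(E) = 2 + E (W(E) = E + 2 = 2 + E)
(N + W(T))**2 = (98 + (2 + 4))**2 = (98 + 6)**2 = 104**2 = 10816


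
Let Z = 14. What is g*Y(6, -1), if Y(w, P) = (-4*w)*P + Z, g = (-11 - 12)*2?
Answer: -1748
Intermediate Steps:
g = -46 (g = -23*2 = -46)
Y(w, P) = 14 - 4*P*w (Y(w, P) = (-4*w)*P + 14 = -4*P*w + 14 = 14 - 4*P*w)
g*Y(6, -1) = -46*(14 - 4*(-1)*6) = -46*(14 + 24) = -46*38 = -1748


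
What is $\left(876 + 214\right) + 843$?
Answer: $1933$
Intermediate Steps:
$\left(876 + 214\right) + 843 = 1090 + 843 = 1933$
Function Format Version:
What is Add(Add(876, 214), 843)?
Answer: 1933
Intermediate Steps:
Add(Add(876, 214), 843) = Add(1090, 843) = 1933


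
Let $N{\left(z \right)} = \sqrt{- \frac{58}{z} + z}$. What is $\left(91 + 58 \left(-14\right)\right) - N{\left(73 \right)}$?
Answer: $-721 - \frac{\sqrt{384783}}{73} \approx -729.5$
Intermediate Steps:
$N{\left(z \right)} = \sqrt{z - \frac{58}{z}}$
$\left(91 + 58 \left(-14\right)\right) - N{\left(73 \right)} = \left(91 + 58 \left(-14\right)\right) - \sqrt{73 - \frac{58}{73}} = \left(91 - 812\right) - \sqrt{73 - \frac{58}{73}} = -721 - \sqrt{73 - \frac{58}{73}} = -721 - \sqrt{\frac{5271}{73}} = -721 - \frac{\sqrt{384783}}{73}$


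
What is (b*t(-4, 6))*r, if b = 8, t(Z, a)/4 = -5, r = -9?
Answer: 1440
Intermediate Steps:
t(Z, a) = -20 (t(Z, a) = 4*(-5) = -20)
(b*t(-4, 6))*r = (8*(-20))*(-9) = -160*(-9) = 1440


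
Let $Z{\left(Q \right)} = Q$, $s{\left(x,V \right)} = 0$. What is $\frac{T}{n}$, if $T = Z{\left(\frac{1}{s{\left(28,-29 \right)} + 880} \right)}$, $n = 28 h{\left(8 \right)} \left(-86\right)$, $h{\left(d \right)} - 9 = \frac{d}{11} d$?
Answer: $- \frac{1}{31400320} \approx -3.1847 \cdot 10^{-8}$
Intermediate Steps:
$h{\left(d \right)} = 9 + \frac{d^{2}}{11}$ ($h{\left(d \right)} = 9 + \frac{d}{11} d = 9 + \frac{d^{2}}{11}$)
$n = - \frac{392504}{11}$ ($n = 28 \left(9 + \frac{8^{2}}{11}\right) \left(-86\right) = 28 \left(9 + \frac{1}{11} \cdot 64\right) \left(-86\right) = 28 \left(9 + \frac{64}{11}\right) \left(-86\right) = 28 \cdot \frac{163}{11} \left(-86\right) = \frac{4564}{11} \left(-86\right) = - \frac{392504}{11} \approx -35682.0$)
$T = \frac{1}{880}$ ($T = \frac{1}{0 + 880} = \frac{1}{880} \approx 0.0011364$)
$\frac{T}{n} = \frac{1}{880 \left(- \frac{392504}{11}\right)} = \frac{1}{880} \left(- \frac{11}{392504}\right) = - \frac{1}{31400320}$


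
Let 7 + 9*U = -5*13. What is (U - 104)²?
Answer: 12544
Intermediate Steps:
U = -8 (U = -7/9 + (-5*13)/9 = -7/9 + (⅑)*(-65) = -7/9 - 65/9 = -8)
(U - 104)² = (-8 - 104)² = (-112)² = 12544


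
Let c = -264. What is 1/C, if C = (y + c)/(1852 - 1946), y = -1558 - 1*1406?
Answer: 47/1614 ≈ 0.029120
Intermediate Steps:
y = -2964 (y = -1558 - 1406 = -2964)
C = 1614/47 (C = (-2964 - 264)/(1852 - 1946) = -3228/(-94) = -3228*(-1/94) = 1614/47 ≈ 34.340)
1/C = 1/(1614/47) = 47/1614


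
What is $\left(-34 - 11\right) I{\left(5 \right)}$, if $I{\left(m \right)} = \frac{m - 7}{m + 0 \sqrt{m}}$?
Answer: $18$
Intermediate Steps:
$I{\left(m \right)} = \frac{-7 + m}{m}$ ($I{\left(m \right)} = \frac{-7 + m}{m + 0} = \frac{-7 + m}{m}$)
$\left(-34 - 11\right) I{\left(5 \right)} = \left(-34 - 11\right) \frac{-7 + 5}{5} = - 45 \cdot \frac{1}{5} \left(-2\right) = \left(-45\right) \left(- \frac{2}{5}\right) = 18$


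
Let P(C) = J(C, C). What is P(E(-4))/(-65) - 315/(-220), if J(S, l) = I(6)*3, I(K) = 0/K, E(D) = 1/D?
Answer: 63/44 ≈ 1.4318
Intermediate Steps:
E(D) = 1/D
I(K) = 0
J(S, l) = 0 (J(S, l) = 0*3 = 0)
P(C) = 0
P(E(-4))/(-65) - 315/(-220) = 0/(-65) - 315/(-220) = 0*(-1/65) - 315*(-1/220) = 0 + 63/44 = 63/44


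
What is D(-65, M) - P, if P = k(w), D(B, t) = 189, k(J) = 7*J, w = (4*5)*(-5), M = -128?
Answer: 889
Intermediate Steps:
w = -100 (w = 20*(-5) = -100)
P = -700 (P = 7*(-100) = -700)
D(-65, M) - P = 189 - 1*(-700) = 189 + 700 = 889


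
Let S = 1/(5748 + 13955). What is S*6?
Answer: 6/19703 ≈ 0.00030452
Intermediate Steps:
S = 1/19703 ≈ 5.0754e-5
S*6 = (1/19703)*6 = 6/19703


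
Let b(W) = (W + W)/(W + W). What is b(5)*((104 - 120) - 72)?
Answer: -88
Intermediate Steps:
b(W) = 1 (b(W) = (2*W)/((2*W)) = (2*W)*(1/(2*W)) = 1)
b(5)*((104 - 120) - 72) = 1*((104 - 120) - 72) = 1*(-16 - 72) = 1*(-88) = -88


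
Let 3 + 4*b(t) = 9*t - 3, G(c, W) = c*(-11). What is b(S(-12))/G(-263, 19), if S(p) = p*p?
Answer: 645/5786 ≈ 0.11148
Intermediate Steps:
S(p) = p²
G(c, W) = -11*c
b(t) = -3/2 + 9*t/4 (b(t) = -¾ + (9*t - 3)/4 = -¾ + (-3 + 9*t)/4 = -¾ + (-¾ + 9*t/4) = -3/2 + 9*t/4)
b(S(-12))/G(-263, 19) = (-3/2 + (9/4)*(-12)²)/((-11*(-263))) = (-3/2 + (9/4)*144)/2893 = (-3/2 + 324)*(1/2893) = (645/2)*(1/2893) = 645/5786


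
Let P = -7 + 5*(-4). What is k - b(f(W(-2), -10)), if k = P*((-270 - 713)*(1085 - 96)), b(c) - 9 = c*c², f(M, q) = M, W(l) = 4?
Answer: 26248976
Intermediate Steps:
P = -27 (P = -7 - 20 = -27)
b(c) = 9 + c³ (b(c) = 9 + c*c² = 9 + c³)
k = 26249049 (k = -27*(-270 - 713)*(1085 - 96) = -(-26541)*989 = -27*(-972187) = 26249049)
k - b(f(W(-2), -10)) = 26249049 - (9 + 4³) = 26249049 - (9 + 64) = 26249049 - 1*73 = 26249049 - 73 = 26248976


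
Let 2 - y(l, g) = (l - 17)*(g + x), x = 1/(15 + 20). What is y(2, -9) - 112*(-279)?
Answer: 217808/7 ≈ 31115.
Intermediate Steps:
x = 1/35 ≈ 0.028571
y(l, g) = 2 - (-17 + l)*(1/35 + g) (y(l, g) = 2 - (l - 17)*(g + 1/35) = 2 - (-17 + l)*(1/35 + g))
y(2, -9) - 112*(-279) = (87/35 + 17*(-9) - 1/35*2 - 1*(-9)*2) - 112*(-279) = (87/35 - 153 - 2/35 + 18) + 31248 = -928/7 + 31248 = 217808/7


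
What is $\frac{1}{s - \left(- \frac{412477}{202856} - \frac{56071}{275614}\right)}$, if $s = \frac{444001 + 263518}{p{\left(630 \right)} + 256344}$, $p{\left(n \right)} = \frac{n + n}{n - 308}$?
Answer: $\frac{82411299537792792}{411791484455722379} \approx 0.20013$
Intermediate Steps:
$p{\left(n \right)} = \frac{2 n}{-308 + n}$
$s = \frac{16272937}{5896002}$ ($s = \frac{444001 + 263518}{2 \cdot 630 \frac{1}{-308 + 630} + 256344} = \frac{707519}{2 \cdot 630 \cdot \frac{1}{322} + 256344} = \frac{707519}{\frac{90}{23} + 256344} = \frac{707519}{\frac{5896002}{23}} = 707519 \cdot \frac{23}{5896002} = \frac{16272937}{5896002} \approx 2.76$)
$\frac{1}{s - \left(- \frac{412477}{202856} - \frac{56071}{275614}\right)} = \frac{1}{\frac{16272937}{5896002} - \left(- \frac{412477}{202856} - \frac{56071}{275614}\right)} = \frac{1}{\frac{16272937}{5896002} - - \frac{62529387327}{27954976792}} = \frac{1}{\frac{16272937}{5896002} + \left(\frac{56071}{275614} + \frac{412477}{202856}\right)} = \frac{1}{\frac{16272937}{5896002} + \frac{62529387327}{27954976792}} = \frac{1}{\frac{411791484455722379}{82411299537792792}} = \frac{82411299537792792}{411791484455722379}$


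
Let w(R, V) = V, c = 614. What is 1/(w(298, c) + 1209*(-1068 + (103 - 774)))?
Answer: -1/2101837 ≈ -4.7577e-7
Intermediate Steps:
1/(w(298, c) + 1209*(-1068 + (103 - 774))) = 1/(614 + 1209*(-1068 + (103 - 774))) = 1/(614 + 1209*(-1068 - 671)) = 1/(614 + 1209*(-1739)) = 1/(614 - 2102451) = 1/(-2101837) = -1/2101837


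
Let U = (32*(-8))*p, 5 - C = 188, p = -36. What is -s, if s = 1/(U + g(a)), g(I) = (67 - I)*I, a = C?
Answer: 1/36534 ≈ 2.7372e-5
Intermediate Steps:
C = -183 (C = 5 - 1*188 = 5 - 188 = -183)
U = 9216 (U = (32*(-8))*(-36) = -256*(-36) = 9216)
a = -183
g(I) = I*(67 - I)
s = -1/36534 (s = 1/(9216 - 183*(67 - 1*(-183))) = 1/(9216 - 183*(67 + 183)) = 1/(9216 - 183*250) = 1/(9216 - 45750) = 1/(-36534) = -1/36534 ≈ -2.7372e-5)
-s = -1*(-1/36534) = 1/36534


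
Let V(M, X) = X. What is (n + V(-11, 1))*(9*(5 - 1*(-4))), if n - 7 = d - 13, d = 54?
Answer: 3969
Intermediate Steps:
n = 48 (n = 7 + (54 - 13) = 7 + 41 = 48)
(n + V(-11, 1))*(9*(5 - 1*(-4))) = (48 + 1)*(9*(5 - 1*(-4))) = 49*(9*(5 + 4)) = 49*(9*9) = 49*81 = 3969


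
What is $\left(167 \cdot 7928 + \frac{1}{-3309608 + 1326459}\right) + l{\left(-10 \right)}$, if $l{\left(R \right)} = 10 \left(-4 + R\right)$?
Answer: $\frac{2625364039563}{1983149} \approx 1.3238 \cdot 10^{6}$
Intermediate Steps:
$l{\left(R \right)} = -40 + 10 R$
$\left(167 \cdot 7928 + \frac{1}{-3309608 + 1326459}\right) + l{\left(-10 \right)} = \left(167 \cdot 7928 + \frac{1}{-3309608 + 1326459}\right) + \left(-40 + 10 \left(-10\right)\right) = \left(1323976 + \frac{1}{-1983149}\right) - 140 = \left(1323976 - \frac{1}{1983149}\right) - 140 = \frac{2625641680423}{1983149} - 140 = \frac{2625364039563}{1983149}$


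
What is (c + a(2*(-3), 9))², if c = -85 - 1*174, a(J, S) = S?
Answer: 62500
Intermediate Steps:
c = -259 (c = -85 - 174 = -259)
(c + a(2*(-3), 9))² = (-259 + 9)² = (-250)² = 62500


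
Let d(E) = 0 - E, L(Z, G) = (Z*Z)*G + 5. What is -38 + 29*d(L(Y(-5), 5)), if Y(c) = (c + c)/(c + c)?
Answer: -328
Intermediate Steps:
Y(c) = 1 (Y(c) = (2*c)/((2*c)) = (2*c)*(1/(2*c)) = 1)
L(Z, G) = 5 + G*Z² (L(Z, G) = Z²*G + 5 = G*Z² + 5 = 5 + G*Z²)
d(E) = -E
-38 + 29*d(L(Y(-5), 5)) = -38 + 29*(-(5 + 5*1²)) = -38 + 29*(-(5 + 5*1)) = -38 + 29*(-(5 + 5)) = -38 + 29*(-1*10) = -38 + 29*(-10) = -38 - 290 = -328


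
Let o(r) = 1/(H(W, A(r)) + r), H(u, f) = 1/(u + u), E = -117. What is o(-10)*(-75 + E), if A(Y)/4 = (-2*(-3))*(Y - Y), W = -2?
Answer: 768/41 ≈ 18.732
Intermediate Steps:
A(Y) = 0 (A(Y) = 4*((-2*(-3))*(Y - Y)) = 4*(6*0) = 4*0 = 0)
H(u, f) = 1/(2*u)
o(r) = 1/(-1/4 + r) (o(r) = 1/((1/2)/(-2) + r) = 1/((1/2)*(-1/2) + r) = 1/(-1/4 + r))
o(-10)*(-75 + E) = (4/(-1 + 4*(-10)))*(-75 - 117) = (4/(-1 - 40))*(-192) = (4/(-41))*(-192) = (4*(-1/41))*(-192) = -4/41*(-192) = 768/41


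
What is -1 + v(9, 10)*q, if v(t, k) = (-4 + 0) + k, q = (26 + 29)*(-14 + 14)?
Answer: -1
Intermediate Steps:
q = 0 (q = 55*0 = 0)
v(t, k) = -4 + k
-1 + v(9, 10)*q = -1 + (-4 + 10)*0 = -1 + 6*0 = -1 + 0 = -1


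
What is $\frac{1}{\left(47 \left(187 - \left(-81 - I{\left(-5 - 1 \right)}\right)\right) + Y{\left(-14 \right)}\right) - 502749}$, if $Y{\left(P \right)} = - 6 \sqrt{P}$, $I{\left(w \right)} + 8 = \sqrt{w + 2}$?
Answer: $\frac{i}{-94 - 490529 i + 6 \sqrt{14}} \approx -2.0386 \cdot 10^{-6} - 2.9736 \cdot 10^{-10} i$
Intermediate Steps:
$I{\left(w \right)} = -8 + \sqrt{2 + w}$ ($I{\left(w \right)} = -8 + \sqrt{w + 2} = -8 + \sqrt{2 + w}$)
$\frac{1}{\left(47 \left(187 - \left(-81 - I{\left(-5 - 1 \right)}\right)\right) + Y{\left(-14 \right)}\right) - 502749} = \frac{1}{\left(47 \left(187 - \left(-81 - \left(-8 + \sqrt{2 - 6}\right)\right)\right) - 6 \sqrt{-14}\right) - 502749} = \frac{1}{\left(47 \left(187 - \left(-81 - \left(-8 + \sqrt{2 - 6}\right)\right)\right) - 6 i \sqrt{14}\right) - 502749} = \frac{1}{\left(47 \left(187 - \left(-81 - \left(-8 + \sqrt{-4}\right)\right)\right) - 6 i \sqrt{14}\right) - 502749} = \frac{1}{\left(47 \left(187 - \left(-81 - \left(-8 + 2 i\right)\right)\right) - 6 i \sqrt{14}\right) - 502749} = \frac{1}{\left(47 \left(187 - \left(-81 + \left(8 - 2 i\right)\right)\right) - 6 i \sqrt{14}\right) - 502749} = \frac{1}{\left(47 \left(187 - \left(-73 - 2 i\right)\right) - 6 i \sqrt{14}\right) - 502749} = \frac{1}{\left(47 \left(187 + \left(73 + 2 i\right)\right) - 6 i \sqrt{14}\right) - 502749} = \frac{1}{\left(47 \left(260 + 2 i\right) - 6 i \sqrt{14}\right) - 502749} = \frac{1}{\left(\left(12220 + 94 i\right) - 6 i \sqrt{14}\right) - 502749} = \frac{1}{\left(12220 + 94 i - 6 i \sqrt{14}\right) - 502749} = \frac{1}{-490529 + 94 i - 6 i \sqrt{14}}$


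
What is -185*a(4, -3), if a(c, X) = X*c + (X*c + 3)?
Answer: 3885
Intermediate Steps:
a(c, X) = 3 + 2*X*c (a(c, X) = X*c + (3 + X*c) = 3 + 2*X*c)
-185*a(4, -3) = -185*(3 + 2*(-3)*4) = -185*(3 - 24) = -185*(-21) = 3885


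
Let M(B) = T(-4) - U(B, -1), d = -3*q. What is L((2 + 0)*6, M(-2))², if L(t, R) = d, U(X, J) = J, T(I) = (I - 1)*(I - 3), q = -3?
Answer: 81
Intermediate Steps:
T(I) = (-1 + I)*(-3 + I)
d = 9 (d = -3*(-3) = 9)
M(B) = 36 (M(B) = (3 + (-4)² - 4*(-4)) - 1*(-1) = (3 + 16 + 16) + 1 = 35 + 1 = 36)
L(t, R) = 9
L((2 + 0)*6, M(-2))² = 9² = 81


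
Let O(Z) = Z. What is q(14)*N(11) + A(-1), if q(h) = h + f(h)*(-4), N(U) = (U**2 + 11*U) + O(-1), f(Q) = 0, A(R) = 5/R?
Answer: 3369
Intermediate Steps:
N(U) = -1 + U**2 + 11*U (N(U) = (U**2 + 11*U) - 1 = -1 + U**2 + 11*U)
q(h) = h (q(h) = h + 0*(-4) = h + 0 = h)
q(14)*N(11) + A(-1) = 14*(-1 + 11**2 + 11*11) + 5/(-1) = 14*(-1 + 121 + 121) + 5*(-1) = 14*241 - 5 = 3374 - 5 = 3369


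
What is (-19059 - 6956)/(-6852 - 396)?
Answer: 26015/7248 ≈ 3.5893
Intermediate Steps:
(-19059 - 6956)/(-6852 - 396) = -26015/(-7248) = -26015*(-1/7248) = 26015/7248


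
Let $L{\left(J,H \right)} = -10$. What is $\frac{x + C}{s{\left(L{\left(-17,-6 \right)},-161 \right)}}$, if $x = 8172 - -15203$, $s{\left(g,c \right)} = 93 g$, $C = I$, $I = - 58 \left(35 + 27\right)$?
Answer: $- \frac{6593}{310} \approx -21.268$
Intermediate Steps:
$I = -3596$ ($I = \left(-58\right) 62 = -3596$)
$C = -3596$
$x = 23375$ ($x = 8172 + 15203 = 23375$)
$\frac{x + C}{s{\left(L{\left(-17,-6 \right)},-161 \right)}} = \frac{23375 - 3596}{93 \left(-10\right)} = \frac{19779}{-930} = 19779 \left(- \frac{1}{930}\right) = - \frac{6593}{310}$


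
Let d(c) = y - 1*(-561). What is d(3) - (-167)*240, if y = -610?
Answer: 40031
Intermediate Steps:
d(c) = -49 (d(c) = -610 - 1*(-561) = -610 + 561 = -49)
d(3) - (-167)*240 = -49 - (-167)*240 = -49 - 1*(-40080) = -49 + 40080 = 40031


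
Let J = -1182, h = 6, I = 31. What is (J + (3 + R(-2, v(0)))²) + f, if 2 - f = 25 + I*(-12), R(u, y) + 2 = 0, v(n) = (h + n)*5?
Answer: -832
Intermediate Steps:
v(n) = 30 + 5*n (v(n) = (6 + n)*5 = 30 + 5*n)
R(u, y) = -2 (R(u, y) = -2 + 0 = -2)
f = 349 (f = 2 - (25 + 31*(-12)) = 2 - (25 - 372) = 2 - 1*(-347) = 2 + 347 = 349)
(J + (3 + R(-2, v(0)))²) + f = (-1182 + (3 - 2)²) + 349 = (-1182 + 1²) + 349 = (-1182 + 1) + 349 = -1181 + 349 = -832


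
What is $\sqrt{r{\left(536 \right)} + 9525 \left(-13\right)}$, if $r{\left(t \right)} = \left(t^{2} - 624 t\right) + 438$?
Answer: $i \sqrt{170555} \approx 412.98 i$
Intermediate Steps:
$r{\left(t \right)} = 438 + t^{2} - 624 t$
$\sqrt{r{\left(536 \right)} + 9525 \left(-13\right)} = \sqrt{\left(438 + 536^{2} - 334464\right) + 9525 \left(-13\right)} = \sqrt{\left(438 + 287296 - 334464\right) - 123825} = \sqrt{-46730 - 123825} = \sqrt{-170555} = i \sqrt{170555}$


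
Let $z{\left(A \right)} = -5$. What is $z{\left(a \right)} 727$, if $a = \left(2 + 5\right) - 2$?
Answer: $-3635$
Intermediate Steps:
$a = 5$ ($a = 7 - 2 = 5$)
$z{\left(a \right)} 727 = \left(-5\right) 727 = -3635$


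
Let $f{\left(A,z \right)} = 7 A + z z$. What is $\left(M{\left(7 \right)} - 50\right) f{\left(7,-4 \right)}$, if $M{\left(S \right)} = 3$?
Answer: $-3055$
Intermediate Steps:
$f{\left(A,z \right)} = z^{2} + 7 A$ ($f{\left(A,z \right)} = 7 A + z^{2} = z^{2} + 7 A$)
$\left(M{\left(7 \right)} - 50\right) f{\left(7,-4 \right)} = \left(3 - 50\right) \left(\left(-4\right)^{2} + 7 \cdot 7\right) = - 47 \left(16 + 49\right) = \left(-47\right) 65 = -3055$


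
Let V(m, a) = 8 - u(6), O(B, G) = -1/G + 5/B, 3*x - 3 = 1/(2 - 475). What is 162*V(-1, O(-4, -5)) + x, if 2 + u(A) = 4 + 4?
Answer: 461174/1419 ≈ 325.00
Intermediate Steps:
x = 1418/1419 (x = 1 + 1/(3*(2 - 475)) = 1 + (⅓)/(-473) = 1 + (⅓)*(-1/473) = 1 - 1/1419 = 1418/1419 ≈ 0.99930)
u(A) = 6 (u(A) = -2 + (4 + 4) = -2 + 8 = 6)
V(m, a) = 2 (V(m, a) = 8 - 1*6 = 8 - 6 = 2)
162*V(-1, O(-4, -5)) + x = 162*2 + 1418/1419 = 324 + 1418/1419 = 461174/1419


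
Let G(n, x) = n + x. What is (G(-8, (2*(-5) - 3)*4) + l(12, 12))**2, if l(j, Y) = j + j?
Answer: 1296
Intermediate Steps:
l(j, Y) = 2*j
(G(-8, (2*(-5) - 3)*4) + l(12, 12))**2 = ((-8 + (2*(-5) - 3)*4) + 2*12)**2 = ((-8 + (-10 - 3)*4) + 24)**2 = ((-8 - 13*4) + 24)**2 = ((-8 - 52) + 24)**2 = (-60 + 24)**2 = (-36)**2 = 1296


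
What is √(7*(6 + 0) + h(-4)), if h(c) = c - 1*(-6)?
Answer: 2*√11 ≈ 6.6332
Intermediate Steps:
h(c) = 6 + c (h(c) = c + 6 = 6 + c)
√(7*(6 + 0) + h(-4)) = √(7*(6 + 0) + (6 - 4)) = √(7*6 + 2) = √(42 + 2) = √44 = 2*√11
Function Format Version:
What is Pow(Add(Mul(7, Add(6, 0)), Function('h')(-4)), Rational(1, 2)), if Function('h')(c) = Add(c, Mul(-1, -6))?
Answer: Mul(2, Pow(11, Rational(1, 2))) ≈ 6.6332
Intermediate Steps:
Function('h')(c) = Add(6, c) (Function('h')(c) = Add(c, 6) = Add(6, c))
Pow(Add(Mul(7, Add(6, 0)), Function('h')(-4)), Rational(1, 2)) = Pow(Add(Mul(7, Add(6, 0)), Add(6, -4)), Rational(1, 2)) = Pow(Add(Mul(7, 6), 2), Rational(1, 2)) = Pow(Add(42, 2), Rational(1, 2)) = Pow(44, Rational(1, 2)) = Mul(2, Pow(11, Rational(1, 2)))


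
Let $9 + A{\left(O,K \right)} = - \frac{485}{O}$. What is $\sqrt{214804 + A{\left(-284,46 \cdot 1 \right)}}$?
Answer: $\frac{\sqrt{4331160815}}{142} \approx 463.46$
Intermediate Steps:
$A{\left(O,K \right)} = -9 - \frac{485}{O}$
$\sqrt{214804 + A{\left(-284,46 \cdot 1 \right)}} = \sqrt{214804 - \left(9 + \frac{485}{-284}\right)} = \sqrt{214804 - \frac{2071}{284}} = \sqrt{\frac{61002265}{284}} = \frac{\sqrt{4331160815}}{142}$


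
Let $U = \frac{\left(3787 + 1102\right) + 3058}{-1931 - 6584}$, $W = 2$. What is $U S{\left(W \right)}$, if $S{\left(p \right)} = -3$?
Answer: $\frac{23841}{8515} \approx 2.7999$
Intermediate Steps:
$U = - \frac{7947}{8515}$ ($U = \frac{4889 + 3058}{-8515} = 7947 \left(- \frac{1}{8515}\right) = - \frac{7947}{8515} \approx -0.93329$)
$U S{\left(W \right)} = \left(- \frac{7947}{8515}\right) \left(-3\right) = \frac{23841}{8515}$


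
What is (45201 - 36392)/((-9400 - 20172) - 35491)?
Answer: -8809/65063 ≈ -0.13539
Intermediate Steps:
(45201 - 36392)/((-9400 - 20172) - 35491) = 8809/(-29572 - 35491) = 8809/(-65063) = 8809*(-1/65063) = -8809/65063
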